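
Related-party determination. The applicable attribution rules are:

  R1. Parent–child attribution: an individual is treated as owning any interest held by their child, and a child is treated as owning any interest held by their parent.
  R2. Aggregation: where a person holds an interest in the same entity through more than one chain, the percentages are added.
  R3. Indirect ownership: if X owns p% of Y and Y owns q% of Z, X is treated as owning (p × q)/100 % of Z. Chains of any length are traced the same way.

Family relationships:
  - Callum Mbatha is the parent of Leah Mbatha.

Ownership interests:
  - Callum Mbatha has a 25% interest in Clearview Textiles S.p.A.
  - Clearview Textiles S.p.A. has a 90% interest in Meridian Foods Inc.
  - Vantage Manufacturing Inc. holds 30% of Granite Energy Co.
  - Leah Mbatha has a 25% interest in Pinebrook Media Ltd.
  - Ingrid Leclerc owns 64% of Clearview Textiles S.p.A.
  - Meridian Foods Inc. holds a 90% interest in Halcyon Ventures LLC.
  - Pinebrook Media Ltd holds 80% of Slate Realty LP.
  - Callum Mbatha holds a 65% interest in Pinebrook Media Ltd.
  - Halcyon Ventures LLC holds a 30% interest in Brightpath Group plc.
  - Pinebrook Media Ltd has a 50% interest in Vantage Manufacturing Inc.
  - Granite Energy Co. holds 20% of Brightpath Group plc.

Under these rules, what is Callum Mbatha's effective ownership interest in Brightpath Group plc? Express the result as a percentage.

8.775%

By parent–child attribution (R1), Callum Mbatha is treated as also owning Leah Mbatha's interest in Pinebrook Media Ltd, giving 65% + 25% = 90%.
Chain via Pinebrook Media Ltd → Vantage Manufacturing Inc. → Granite Energy Co. (R3): 90% × 50% × 30% × 20% = 2.7% of Brightpath Group plc.
Chain via Clearview Textiles S.p.A. → Meridian Foods Inc. → Halcyon Ventures LLC (R3): 25% × 90% × 90% × 30% = 6.075% of Brightpath Group plc.
Aggregating (R2): 2.7% + 6.075% = 8.775%.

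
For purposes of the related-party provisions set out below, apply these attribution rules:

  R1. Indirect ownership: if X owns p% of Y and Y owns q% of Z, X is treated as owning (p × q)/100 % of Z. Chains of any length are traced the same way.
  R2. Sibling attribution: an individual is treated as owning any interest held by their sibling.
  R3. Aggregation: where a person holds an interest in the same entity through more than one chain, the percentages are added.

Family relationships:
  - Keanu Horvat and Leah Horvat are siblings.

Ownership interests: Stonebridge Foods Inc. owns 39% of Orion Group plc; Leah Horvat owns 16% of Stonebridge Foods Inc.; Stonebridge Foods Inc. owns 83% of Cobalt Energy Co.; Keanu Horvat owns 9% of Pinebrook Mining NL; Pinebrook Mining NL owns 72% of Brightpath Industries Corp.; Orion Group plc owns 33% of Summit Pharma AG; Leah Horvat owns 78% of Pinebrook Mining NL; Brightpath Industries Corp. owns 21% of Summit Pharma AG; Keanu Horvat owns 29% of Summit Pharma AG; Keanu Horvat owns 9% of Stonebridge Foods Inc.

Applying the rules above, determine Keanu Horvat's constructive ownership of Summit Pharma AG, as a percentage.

45.3719%

By sibling attribution (R2), Keanu Horvat is treated as also owning Leah Horvat's interest in Stonebridge Foods Inc, giving 9% + 16% = 25%.
By sibling attribution (R2), Keanu Horvat is treated as also owning Leah Horvat's interest in Pinebrook Mining NL, giving 9% + 78% = 87%.
Chain via Stonebridge Foods Inc. → Orion Group plc (R1): 25% × 39% × 33% = 3.2175% of Summit Pharma AG.
Chain via Pinebrook Mining NL → Brightpath Industries Corp. (R1): 87% × 72% × 21% = 13.1544% of Summit Pharma AG.
Direct interest in Summit Pharma AG: 29%.
Aggregating (R3): 3.2175% + 13.1544% + 29% = 45.3719%.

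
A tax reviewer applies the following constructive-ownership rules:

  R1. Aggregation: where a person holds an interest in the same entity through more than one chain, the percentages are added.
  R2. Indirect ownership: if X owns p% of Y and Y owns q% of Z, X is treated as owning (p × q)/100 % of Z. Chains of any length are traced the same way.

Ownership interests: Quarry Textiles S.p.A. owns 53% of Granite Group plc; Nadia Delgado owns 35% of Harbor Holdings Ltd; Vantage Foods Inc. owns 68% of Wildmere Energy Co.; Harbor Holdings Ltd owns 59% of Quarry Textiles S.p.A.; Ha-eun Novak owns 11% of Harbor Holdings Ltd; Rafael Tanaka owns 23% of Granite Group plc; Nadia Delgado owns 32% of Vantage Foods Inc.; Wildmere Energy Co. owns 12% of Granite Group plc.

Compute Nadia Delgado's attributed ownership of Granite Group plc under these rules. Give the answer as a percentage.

13.5557%

Chain via Vantage Foods Inc. → Wildmere Energy Co. (R2): 32% × 68% × 12% = 2.6112% of Granite Group plc.
Chain via Harbor Holdings Ltd → Quarry Textiles S.p.A. (R2): 35% × 59% × 53% = 10.9445% of Granite Group plc.
Aggregating (R1): 2.6112% + 10.9445% = 13.5557%.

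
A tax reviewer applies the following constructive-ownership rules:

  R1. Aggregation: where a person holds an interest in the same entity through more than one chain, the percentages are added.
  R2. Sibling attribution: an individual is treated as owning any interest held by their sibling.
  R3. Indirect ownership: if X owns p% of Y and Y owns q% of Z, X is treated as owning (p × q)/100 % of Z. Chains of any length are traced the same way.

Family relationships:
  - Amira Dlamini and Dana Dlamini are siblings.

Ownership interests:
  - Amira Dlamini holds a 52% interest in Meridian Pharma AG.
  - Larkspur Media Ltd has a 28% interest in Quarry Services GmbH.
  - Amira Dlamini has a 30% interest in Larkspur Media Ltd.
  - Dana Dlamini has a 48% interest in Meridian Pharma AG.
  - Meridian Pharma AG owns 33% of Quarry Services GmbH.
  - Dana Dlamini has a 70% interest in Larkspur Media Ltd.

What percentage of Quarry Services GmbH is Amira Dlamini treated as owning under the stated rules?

By sibling attribution (R2), Amira Dlamini is treated as also owning Dana Dlamini's interest in Meridian Pharma AG, giving 52% + 48% = 100%.
By sibling attribution (R2), Amira Dlamini is treated as also owning Dana Dlamini's interest in Larkspur Media Ltd, giving 30% + 70% = 100%.
Chain via Meridian Pharma AG (R3): 100% × 33% = 33% of Quarry Services GmbH.
Chain via Larkspur Media Ltd (R3): 100% × 28% = 28% of Quarry Services GmbH.
Aggregating (R1): 33% + 28% = 61%.

61%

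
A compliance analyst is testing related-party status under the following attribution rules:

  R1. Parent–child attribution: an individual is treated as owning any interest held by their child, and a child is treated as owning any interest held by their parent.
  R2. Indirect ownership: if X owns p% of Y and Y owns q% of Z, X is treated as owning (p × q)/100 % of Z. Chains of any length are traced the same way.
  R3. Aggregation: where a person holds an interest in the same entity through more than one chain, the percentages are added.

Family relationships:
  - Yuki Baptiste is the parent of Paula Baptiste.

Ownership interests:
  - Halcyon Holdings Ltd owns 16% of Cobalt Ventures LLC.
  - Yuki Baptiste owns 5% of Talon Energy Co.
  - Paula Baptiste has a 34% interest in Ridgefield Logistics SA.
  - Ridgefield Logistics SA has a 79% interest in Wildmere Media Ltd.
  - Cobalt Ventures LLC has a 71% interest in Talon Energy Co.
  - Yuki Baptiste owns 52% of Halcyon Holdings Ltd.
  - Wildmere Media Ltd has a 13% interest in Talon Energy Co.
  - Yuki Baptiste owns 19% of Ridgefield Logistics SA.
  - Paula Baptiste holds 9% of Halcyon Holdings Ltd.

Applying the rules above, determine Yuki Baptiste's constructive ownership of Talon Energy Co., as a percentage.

17.3727%

By parent–child attribution (R1), Yuki Baptiste is treated as also owning Paula Baptiste's interest in Ridgefield Logistics SA, giving 19% + 34% = 53%.
By parent–child attribution (R1), Yuki Baptiste is treated as also owning Paula Baptiste's interest in Halcyon Holdings Ltd, giving 52% + 9% = 61%.
Chain via Ridgefield Logistics SA → Wildmere Media Ltd (R2): 53% × 79% × 13% = 5.4431% of Talon Energy Co.
Chain via Halcyon Holdings Ltd → Cobalt Ventures LLC (R2): 61% × 16% × 71% = 6.9296% of Talon Energy Co.
Direct interest in Talon Energy Co: 5%.
Aggregating (R3): 5.4431% + 6.9296% + 5% = 17.3727%.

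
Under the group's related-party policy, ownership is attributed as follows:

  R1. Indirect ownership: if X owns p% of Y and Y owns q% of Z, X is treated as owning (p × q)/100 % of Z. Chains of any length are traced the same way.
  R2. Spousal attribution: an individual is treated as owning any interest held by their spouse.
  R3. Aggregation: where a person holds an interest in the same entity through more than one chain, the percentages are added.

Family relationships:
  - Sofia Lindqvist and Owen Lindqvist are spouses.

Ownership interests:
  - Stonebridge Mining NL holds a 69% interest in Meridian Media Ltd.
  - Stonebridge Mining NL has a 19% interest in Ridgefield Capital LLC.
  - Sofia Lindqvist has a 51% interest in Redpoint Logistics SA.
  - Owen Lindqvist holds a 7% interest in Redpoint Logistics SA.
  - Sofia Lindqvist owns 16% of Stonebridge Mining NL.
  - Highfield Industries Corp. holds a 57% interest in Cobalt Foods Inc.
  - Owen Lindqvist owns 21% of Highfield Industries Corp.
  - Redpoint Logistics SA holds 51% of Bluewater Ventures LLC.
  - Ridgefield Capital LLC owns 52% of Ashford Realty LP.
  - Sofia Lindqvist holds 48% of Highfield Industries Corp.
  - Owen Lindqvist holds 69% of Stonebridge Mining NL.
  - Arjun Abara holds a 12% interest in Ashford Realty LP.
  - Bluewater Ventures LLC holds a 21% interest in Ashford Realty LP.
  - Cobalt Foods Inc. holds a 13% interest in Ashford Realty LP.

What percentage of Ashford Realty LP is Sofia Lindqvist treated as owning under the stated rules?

19.7227%

By spousal attribution (R2), Sofia Lindqvist is treated as also owning Owen Lindqvist's interest in Redpoint Logistics SA, giving 51% + 7% = 58%.
By spousal attribution (R2), Sofia Lindqvist is treated as also owning Owen Lindqvist's interest in Stonebridge Mining NL, giving 16% + 69% = 85%.
By spousal attribution (R2), Sofia Lindqvist is treated as also owning Owen Lindqvist's interest in Highfield Industries Corp, giving 48% + 21% = 69%.
Chain via Redpoint Logistics SA → Bluewater Ventures LLC (R1): 58% × 51% × 21% = 6.2118% of Ashford Realty LP.
Chain via Stonebridge Mining NL → Ridgefield Capital LLC (R1): 85% × 19% × 52% = 8.398% of Ashford Realty LP.
Chain via Highfield Industries Corp. → Cobalt Foods Inc. (R1): 69% × 57% × 13% = 5.1129% of Ashford Realty LP.
Aggregating (R3): 6.2118% + 8.398% + 5.1129% = 19.7227%.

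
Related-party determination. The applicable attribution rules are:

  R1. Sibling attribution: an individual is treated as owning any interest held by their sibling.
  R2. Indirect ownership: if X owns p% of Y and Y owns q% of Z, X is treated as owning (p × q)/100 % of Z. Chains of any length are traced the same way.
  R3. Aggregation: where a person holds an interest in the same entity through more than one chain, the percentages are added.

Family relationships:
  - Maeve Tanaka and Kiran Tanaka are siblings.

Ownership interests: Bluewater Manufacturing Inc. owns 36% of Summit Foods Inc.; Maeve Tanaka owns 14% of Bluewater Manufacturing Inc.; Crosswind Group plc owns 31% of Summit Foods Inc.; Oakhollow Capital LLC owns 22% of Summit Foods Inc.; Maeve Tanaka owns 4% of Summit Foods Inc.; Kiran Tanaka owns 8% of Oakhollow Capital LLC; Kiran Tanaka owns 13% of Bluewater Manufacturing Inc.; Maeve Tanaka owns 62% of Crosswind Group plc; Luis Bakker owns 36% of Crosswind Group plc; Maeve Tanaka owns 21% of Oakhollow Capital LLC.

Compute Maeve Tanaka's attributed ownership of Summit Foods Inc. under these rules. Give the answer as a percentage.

By sibling attribution (R1), Maeve Tanaka is treated as also owning Kiran Tanaka's interest in Oakhollow Capital LLC, giving 21% + 8% = 29%.
By sibling attribution (R1), Maeve Tanaka is treated as also owning Kiran Tanaka's interest in Bluewater Manufacturing Inc, giving 14% + 13% = 27%.
Chain via Oakhollow Capital LLC (R2): 29% × 22% = 6.38% of Summit Foods Inc.
Chain via Bluewater Manufacturing Inc. (R2): 27% × 36% = 9.72% of Summit Foods Inc.
Chain via Crosswind Group plc (R2): 62% × 31% = 19.22% of Summit Foods Inc.
Direct interest in Summit Foods Inc: 4%.
Aggregating (R3): 6.38% + 9.72% + 19.22% + 4% = 39.32%.

39.32%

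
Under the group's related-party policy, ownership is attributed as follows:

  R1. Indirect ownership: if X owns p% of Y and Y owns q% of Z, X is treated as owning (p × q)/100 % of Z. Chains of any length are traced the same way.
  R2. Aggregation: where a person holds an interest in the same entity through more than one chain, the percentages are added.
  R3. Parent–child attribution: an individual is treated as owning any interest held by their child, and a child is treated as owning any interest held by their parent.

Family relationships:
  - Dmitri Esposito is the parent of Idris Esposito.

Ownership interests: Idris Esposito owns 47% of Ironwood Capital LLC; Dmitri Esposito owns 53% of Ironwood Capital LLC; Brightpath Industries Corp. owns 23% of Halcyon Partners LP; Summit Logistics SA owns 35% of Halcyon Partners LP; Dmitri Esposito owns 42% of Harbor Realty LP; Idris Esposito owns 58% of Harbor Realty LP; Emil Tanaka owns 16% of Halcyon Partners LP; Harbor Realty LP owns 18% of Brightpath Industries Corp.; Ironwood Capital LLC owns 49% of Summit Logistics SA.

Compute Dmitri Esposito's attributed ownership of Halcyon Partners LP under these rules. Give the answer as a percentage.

21.29%

By parent–child attribution (R3), Dmitri Esposito is treated as also owning Idris Esposito's interest in Harbor Realty LP, giving 42% + 58% = 100%.
By parent–child attribution (R3), Dmitri Esposito is treated as also owning Idris Esposito's interest in Ironwood Capital LLC, giving 53% + 47% = 100%.
Chain via Harbor Realty LP → Brightpath Industries Corp. (R1): 100% × 18% × 23% = 4.14% of Halcyon Partners LP.
Chain via Ironwood Capital LLC → Summit Logistics SA (R1): 100% × 49% × 35% = 17.15% of Halcyon Partners LP.
Aggregating (R2): 4.14% + 17.15% = 21.29%.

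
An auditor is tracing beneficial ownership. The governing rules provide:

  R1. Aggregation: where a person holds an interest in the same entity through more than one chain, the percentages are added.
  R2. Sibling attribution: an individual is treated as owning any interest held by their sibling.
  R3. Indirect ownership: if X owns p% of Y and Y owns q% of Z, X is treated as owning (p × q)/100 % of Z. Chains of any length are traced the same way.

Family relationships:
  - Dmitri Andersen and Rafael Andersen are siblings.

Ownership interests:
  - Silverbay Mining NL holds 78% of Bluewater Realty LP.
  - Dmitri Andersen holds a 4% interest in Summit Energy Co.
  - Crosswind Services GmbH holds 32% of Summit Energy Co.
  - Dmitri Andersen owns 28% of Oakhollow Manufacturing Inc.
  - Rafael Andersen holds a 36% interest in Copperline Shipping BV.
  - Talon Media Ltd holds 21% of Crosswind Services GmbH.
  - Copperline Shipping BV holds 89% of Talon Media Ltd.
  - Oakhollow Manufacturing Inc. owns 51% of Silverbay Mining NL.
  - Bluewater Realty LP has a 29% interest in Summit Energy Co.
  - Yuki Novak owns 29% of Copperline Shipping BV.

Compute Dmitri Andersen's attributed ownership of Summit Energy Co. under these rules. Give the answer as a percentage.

9.383224%

By sibling attribution (R2), Dmitri Andersen is treated as owning Rafael Andersen's 36% interest in Copperline Shipping BV.
Chain via Oakhollow Manufacturing Inc. → Silverbay Mining NL → Bluewater Realty LP (R3): 28% × 51% × 78% × 29% = 3.230136% of Summit Energy Co.
Direct interest in Summit Energy Co: 4%.
Chain via Copperline Shipping BV → Talon Media Ltd → Crosswind Services GmbH (R3): 36% × 89% × 21% × 32% = 2.153088% of Summit Energy Co.
Aggregating (R1): 3.230136% + 4% + 2.153088% = 9.383224%.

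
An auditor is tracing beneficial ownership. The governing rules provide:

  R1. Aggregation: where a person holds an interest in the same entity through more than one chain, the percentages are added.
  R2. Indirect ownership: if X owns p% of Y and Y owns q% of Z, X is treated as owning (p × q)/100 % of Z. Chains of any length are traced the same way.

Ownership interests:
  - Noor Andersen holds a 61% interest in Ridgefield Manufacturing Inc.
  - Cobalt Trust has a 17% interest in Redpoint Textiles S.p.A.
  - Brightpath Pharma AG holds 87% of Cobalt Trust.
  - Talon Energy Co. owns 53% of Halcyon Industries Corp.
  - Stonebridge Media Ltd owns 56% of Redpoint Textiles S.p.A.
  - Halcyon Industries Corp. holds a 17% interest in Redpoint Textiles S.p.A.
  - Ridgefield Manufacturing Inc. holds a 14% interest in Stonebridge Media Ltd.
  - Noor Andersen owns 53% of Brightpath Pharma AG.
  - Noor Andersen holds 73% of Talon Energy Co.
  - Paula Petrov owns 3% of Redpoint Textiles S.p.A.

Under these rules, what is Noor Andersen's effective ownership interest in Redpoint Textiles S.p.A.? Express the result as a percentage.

Chain via Brightpath Pharma AG → Cobalt Trust (R2): 53% × 87% × 17% = 7.8387% of Redpoint Textiles S.p.A.
Chain via Ridgefield Manufacturing Inc. → Stonebridge Media Ltd (R2): 61% × 14% × 56% = 4.7824% of Redpoint Textiles S.p.A.
Chain via Talon Energy Co. → Halcyon Industries Corp. (R2): 73% × 53% × 17% = 6.5773% of Redpoint Textiles S.p.A.
Aggregating (R1): 7.8387% + 4.7824% + 6.5773% = 19.1984%.

19.1984%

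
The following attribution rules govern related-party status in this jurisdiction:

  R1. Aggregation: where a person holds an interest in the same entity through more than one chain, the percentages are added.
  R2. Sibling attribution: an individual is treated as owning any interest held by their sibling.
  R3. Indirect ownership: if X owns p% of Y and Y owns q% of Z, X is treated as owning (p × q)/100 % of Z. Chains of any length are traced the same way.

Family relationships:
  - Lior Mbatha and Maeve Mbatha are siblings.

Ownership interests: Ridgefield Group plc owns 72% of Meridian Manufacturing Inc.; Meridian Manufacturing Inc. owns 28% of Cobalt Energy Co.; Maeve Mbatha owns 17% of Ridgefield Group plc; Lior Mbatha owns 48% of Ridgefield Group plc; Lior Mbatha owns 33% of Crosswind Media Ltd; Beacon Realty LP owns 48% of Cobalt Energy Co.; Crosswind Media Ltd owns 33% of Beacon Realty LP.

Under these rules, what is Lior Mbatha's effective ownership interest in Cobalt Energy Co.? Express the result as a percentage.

18.3312%

By sibling attribution (R2), Lior Mbatha is treated as also owning Maeve Mbatha's interest in Ridgefield Group plc, giving 48% + 17% = 65%.
Chain via Ridgefield Group plc → Meridian Manufacturing Inc. (R3): 65% × 72% × 28% = 13.104% of Cobalt Energy Co.
Chain via Crosswind Media Ltd → Beacon Realty LP (R3): 33% × 33% × 48% = 5.2272% of Cobalt Energy Co.
Aggregating (R1): 13.104% + 5.2272% = 18.3312%.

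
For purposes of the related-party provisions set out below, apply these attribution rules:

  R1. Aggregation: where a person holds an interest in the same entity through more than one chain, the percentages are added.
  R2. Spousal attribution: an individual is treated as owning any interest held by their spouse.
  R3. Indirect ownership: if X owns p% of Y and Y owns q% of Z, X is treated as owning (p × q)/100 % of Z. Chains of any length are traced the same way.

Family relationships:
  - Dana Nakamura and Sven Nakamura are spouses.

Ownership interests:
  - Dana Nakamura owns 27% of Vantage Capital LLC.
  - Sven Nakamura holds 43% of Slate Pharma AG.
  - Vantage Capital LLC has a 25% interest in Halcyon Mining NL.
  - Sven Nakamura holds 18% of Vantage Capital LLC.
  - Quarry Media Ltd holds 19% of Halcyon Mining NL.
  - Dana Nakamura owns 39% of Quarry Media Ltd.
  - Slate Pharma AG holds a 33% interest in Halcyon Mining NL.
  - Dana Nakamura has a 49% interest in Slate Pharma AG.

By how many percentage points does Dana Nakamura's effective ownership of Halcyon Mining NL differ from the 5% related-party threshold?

By spousal attribution (R2), Dana Nakamura is treated as also owning Sven Nakamura's interest in Vantage Capital LLC, giving 27% + 18% = 45%.
By spousal attribution (R2), Dana Nakamura is treated as also owning Sven Nakamura's interest in Slate Pharma AG, giving 49% + 43% = 92%.
Chain via Quarry Media Ltd (R3): 39% × 19% = 7.41% of Halcyon Mining NL.
Chain via Vantage Capital LLC (R3): 45% × 25% = 11.25% of Halcyon Mining NL.
Chain via Slate Pharma AG (R3): 92% × 33% = 30.36% of Halcyon Mining NL.
Aggregating (R1): 7.41% + 11.25% + 30.36% = 49.02%.
49.02% exceeds the 5% threshold by 44.02 percentage points.

44.02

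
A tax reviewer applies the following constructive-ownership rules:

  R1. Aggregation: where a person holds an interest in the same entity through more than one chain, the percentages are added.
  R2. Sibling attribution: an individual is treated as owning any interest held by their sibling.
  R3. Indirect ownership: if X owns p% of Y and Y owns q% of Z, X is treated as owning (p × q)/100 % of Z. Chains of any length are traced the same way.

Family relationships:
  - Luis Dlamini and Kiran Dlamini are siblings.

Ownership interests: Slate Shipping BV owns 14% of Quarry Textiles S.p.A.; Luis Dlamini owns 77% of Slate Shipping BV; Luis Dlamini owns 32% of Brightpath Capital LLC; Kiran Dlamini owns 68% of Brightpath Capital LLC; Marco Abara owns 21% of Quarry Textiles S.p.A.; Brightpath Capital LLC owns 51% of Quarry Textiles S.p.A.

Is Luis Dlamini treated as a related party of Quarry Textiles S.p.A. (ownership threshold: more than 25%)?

Yes

By sibling attribution (R2), Luis Dlamini is treated as also owning Kiran Dlamini's interest in Brightpath Capital LLC, giving 32% + 68% = 100%.
Chain via Brightpath Capital LLC (R3): 100% × 51% = 51% of Quarry Textiles S.p.A.
Chain via Slate Shipping BV (R3): 77% × 14% = 10.78% of Quarry Textiles S.p.A.
Aggregating (R1): 51% + 10.78% = 61.78%.
61.78% exceeds the 25% threshold, so Luis is a related party to Quarry Textiles S.p.A.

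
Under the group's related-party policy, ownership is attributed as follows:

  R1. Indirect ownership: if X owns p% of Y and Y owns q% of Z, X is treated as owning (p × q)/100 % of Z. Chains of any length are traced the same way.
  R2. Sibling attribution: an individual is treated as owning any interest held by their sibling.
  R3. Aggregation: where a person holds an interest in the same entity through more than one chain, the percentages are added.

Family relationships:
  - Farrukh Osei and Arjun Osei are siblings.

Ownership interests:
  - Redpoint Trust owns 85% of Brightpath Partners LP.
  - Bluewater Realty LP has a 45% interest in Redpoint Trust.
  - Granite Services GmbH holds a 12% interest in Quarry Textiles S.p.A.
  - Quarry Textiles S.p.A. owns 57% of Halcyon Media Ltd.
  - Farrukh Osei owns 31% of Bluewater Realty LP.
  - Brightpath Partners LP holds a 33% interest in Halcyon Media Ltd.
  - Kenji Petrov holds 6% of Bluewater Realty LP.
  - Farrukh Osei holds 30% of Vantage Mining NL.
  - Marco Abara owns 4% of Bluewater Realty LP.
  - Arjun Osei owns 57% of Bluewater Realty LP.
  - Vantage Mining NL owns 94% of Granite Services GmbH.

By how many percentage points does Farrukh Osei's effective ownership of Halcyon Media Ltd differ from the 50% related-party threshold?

By sibling attribution (R2), Farrukh Osei is treated as also owning Arjun Osei's interest in Bluewater Realty LP, giving 31% + 57% = 88%.
Chain via Vantage Mining NL → Granite Services GmbH → Quarry Textiles S.p.A. (R1): 30% × 94% × 12% × 57% = 1.92888% of Halcyon Media Ltd.
Chain via Bluewater Realty LP → Redpoint Trust → Brightpath Partners LP (R1): 88% × 45% × 85% × 33% = 11.1078% of Halcyon Media Ltd.
Aggregating (R3): 1.92888% + 11.1078% = 13.03668%.
13.03668% falls short of the 50% threshold by 36.96332 percentage points.

36.96332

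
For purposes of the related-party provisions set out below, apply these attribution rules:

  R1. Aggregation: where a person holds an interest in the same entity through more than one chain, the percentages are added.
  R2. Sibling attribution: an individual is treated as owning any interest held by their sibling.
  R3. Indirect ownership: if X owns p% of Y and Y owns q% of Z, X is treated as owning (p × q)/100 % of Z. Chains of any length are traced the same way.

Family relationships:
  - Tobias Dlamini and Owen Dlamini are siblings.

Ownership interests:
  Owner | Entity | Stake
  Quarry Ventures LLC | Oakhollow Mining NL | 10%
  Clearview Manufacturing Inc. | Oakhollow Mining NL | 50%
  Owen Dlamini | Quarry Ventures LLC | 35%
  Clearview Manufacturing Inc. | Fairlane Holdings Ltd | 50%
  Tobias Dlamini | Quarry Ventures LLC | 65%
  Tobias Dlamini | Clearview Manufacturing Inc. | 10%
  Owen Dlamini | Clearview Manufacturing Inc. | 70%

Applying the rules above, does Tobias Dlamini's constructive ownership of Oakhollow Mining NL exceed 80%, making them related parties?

By sibling attribution (R2), Tobias Dlamini is treated as also owning Owen Dlamini's interest in Clearview Manufacturing Inc, giving 10% + 70% = 80%.
By sibling attribution (R2), Tobias Dlamini is treated as also owning Owen Dlamini's interest in Quarry Ventures LLC, giving 65% + 35% = 100%.
Chain via Clearview Manufacturing Inc. (R3): 80% × 50% = 40% of Oakhollow Mining NL.
Chain via Quarry Ventures LLC (R3): 100% × 10% = 10% of Oakhollow Mining NL.
Aggregating (R1): 40% + 10% = 50%.
50% does not exceed the 80% threshold, so Tobias is not a related party to Oakhollow Mining NL.

No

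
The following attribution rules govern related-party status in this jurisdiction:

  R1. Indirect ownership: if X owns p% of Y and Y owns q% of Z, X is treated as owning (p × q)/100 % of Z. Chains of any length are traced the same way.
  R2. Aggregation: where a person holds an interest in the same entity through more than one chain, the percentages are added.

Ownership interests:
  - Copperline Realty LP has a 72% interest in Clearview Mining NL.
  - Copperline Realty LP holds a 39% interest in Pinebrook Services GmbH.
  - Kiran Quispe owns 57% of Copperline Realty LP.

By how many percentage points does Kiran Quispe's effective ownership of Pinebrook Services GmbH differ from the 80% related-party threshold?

Chain via Copperline Realty LP (R1): 57% × 39% = 22.23% of Pinebrook Services GmbH.
22.23% falls short of the 80% threshold by 57.77 percentage points.

57.77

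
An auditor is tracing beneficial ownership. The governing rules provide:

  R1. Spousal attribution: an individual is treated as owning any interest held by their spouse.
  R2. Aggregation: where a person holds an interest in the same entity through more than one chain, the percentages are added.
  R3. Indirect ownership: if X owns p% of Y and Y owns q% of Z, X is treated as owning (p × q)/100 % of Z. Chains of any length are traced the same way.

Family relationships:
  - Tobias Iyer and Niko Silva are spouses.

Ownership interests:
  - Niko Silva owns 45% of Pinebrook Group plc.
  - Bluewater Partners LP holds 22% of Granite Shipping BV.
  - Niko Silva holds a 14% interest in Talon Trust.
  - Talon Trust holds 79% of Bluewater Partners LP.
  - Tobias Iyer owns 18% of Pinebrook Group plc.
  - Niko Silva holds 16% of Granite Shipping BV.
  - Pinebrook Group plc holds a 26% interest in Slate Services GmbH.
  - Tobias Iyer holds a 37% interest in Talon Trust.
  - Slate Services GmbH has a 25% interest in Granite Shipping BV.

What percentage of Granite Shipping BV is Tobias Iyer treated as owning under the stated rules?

28.9588%

By spousal attribution (R1), Tobias Iyer is treated as also owning Niko Silva's interest in Pinebrook Group plc, giving 18% + 45% = 63%.
By spousal attribution (R1), Tobias Iyer is treated as also owning Niko Silva's interest in Talon Trust, giving 37% + 14% = 51%.
By spousal attribution (R1), Tobias Iyer is treated as owning Niko Silva's 16% interest in Granite Shipping BV.
Chain via Pinebrook Group plc → Slate Services GmbH (R3): 63% × 26% × 25% = 4.095% of Granite Shipping BV.
Chain via Talon Trust → Bluewater Partners LP (R3): 51% × 79% × 22% = 8.8638% of Granite Shipping BV.
Direct interest in Granite Shipping BV: 16%.
Aggregating (R2): 4.095% + 8.8638% + 16% = 28.9588%.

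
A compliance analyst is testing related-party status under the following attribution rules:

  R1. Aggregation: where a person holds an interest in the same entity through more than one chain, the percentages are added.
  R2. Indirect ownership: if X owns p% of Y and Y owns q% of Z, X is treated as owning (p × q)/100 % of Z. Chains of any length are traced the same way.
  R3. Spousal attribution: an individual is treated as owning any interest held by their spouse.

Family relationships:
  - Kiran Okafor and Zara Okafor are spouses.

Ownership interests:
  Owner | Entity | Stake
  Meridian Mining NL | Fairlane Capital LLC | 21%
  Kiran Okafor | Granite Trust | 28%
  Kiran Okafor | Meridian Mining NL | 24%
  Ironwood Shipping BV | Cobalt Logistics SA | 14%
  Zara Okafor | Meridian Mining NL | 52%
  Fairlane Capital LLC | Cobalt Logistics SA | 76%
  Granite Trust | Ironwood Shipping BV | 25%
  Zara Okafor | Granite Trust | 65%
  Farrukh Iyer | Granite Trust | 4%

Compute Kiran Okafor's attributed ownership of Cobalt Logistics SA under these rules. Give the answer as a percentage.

By spousal attribution (R3), Kiran Okafor is treated as also owning Zara Okafor's interest in Meridian Mining NL, giving 24% + 52% = 76%.
By spousal attribution (R3), Kiran Okafor is treated as also owning Zara Okafor's interest in Granite Trust, giving 28% + 65% = 93%.
Chain via Meridian Mining NL → Fairlane Capital LLC (R2): 76% × 21% × 76% = 12.1296% of Cobalt Logistics SA.
Chain via Granite Trust → Ironwood Shipping BV (R2): 93% × 25% × 14% = 3.255% of Cobalt Logistics SA.
Aggregating (R1): 12.1296% + 3.255% = 15.3846%.

15.3846%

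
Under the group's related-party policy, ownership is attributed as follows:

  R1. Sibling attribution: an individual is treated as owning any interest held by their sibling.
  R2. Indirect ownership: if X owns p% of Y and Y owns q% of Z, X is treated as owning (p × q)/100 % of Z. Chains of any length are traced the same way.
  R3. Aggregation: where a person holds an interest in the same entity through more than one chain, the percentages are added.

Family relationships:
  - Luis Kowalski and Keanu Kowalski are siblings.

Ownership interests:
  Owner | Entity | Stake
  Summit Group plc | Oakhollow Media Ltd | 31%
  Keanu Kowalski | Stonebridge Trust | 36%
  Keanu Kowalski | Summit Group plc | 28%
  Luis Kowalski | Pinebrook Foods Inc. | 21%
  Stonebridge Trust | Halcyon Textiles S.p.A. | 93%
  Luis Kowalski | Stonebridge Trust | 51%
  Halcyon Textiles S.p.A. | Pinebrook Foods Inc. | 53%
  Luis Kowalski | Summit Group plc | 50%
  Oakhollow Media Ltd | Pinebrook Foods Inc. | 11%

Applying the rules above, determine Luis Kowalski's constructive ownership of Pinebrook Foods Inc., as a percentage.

By sibling attribution (R1), Luis Kowalski is treated as also owning Keanu Kowalski's interest in Summit Group plc, giving 50% + 28% = 78%.
By sibling attribution (R1), Luis Kowalski is treated as also owning Keanu Kowalski's interest in Stonebridge Trust, giving 51% + 36% = 87%.
Chain via Summit Group plc → Oakhollow Media Ltd (R2): 78% × 31% × 11% = 2.6598% of Pinebrook Foods Inc.
Chain via Stonebridge Trust → Halcyon Textiles S.p.A. (R2): 87% × 93% × 53% = 42.8823% of Pinebrook Foods Inc.
Direct interest in Pinebrook Foods Inc: 21%.
Aggregating (R3): 2.6598% + 42.8823% + 21% = 66.5421%.

66.5421%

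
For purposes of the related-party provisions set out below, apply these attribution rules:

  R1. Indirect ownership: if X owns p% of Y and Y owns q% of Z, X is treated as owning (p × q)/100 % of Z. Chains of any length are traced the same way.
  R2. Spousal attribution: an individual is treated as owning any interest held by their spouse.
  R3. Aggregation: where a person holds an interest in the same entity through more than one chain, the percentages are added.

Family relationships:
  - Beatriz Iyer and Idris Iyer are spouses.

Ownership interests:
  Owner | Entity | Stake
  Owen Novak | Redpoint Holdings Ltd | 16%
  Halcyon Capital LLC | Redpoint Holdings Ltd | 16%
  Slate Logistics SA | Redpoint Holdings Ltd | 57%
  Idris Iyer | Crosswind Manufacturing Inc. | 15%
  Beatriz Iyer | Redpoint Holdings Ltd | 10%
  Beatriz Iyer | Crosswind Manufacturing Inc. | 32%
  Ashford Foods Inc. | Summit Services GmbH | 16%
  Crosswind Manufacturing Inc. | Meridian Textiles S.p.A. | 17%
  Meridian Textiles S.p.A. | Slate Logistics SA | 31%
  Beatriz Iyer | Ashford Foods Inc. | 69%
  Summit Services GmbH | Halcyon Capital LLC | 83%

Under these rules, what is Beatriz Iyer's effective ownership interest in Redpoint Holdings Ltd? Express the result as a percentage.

12.877945%

By spousal attribution (R2), Beatriz Iyer is treated as also owning Idris Iyer's interest in Crosswind Manufacturing Inc, giving 32% + 15% = 47%.
Chain via Crosswind Manufacturing Inc. → Meridian Textiles S.p.A. → Slate Logistics SA (R1): 47% × 17% × 31% × 57% = 1.411833% of Redpoint Holdings Ltd.
Chain via Ashford Foods Inc. → Summit Services GmbH → Halcyon Capital LLC (R1): 69% × 16% × 83% × 16% = 1.466112% of Redpoint Holdings Ltd.
Direct interest in Redpoint Holdings Ltd: 10%.
Aggregating (R3): 1.411833% + 1.466112% + 10% = 12.877945%.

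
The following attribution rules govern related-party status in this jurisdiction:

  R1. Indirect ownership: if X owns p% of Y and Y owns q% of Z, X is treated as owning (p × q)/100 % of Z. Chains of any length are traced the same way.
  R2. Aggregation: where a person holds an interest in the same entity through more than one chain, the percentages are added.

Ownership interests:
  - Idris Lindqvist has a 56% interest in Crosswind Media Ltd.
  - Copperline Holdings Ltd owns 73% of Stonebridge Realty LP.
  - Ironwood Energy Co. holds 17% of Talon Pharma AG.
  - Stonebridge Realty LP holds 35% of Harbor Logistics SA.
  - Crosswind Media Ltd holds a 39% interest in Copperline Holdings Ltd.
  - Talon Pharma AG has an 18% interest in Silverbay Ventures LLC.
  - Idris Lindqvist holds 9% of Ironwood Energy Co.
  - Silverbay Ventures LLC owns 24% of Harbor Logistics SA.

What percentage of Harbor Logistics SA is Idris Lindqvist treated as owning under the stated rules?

5.646216%

Chain via Ironwood Energy Co. → Talon Pharma AG → Silverbay Ventures LLC (R1): 9% × 17% × 18% × 24% = 0.066096% of Harbor Logistics SA.
Chain via Crosswind Media Ltd → Copperline Holdings Ltd → Stonebridge Realty LP (R1): 56% × 39% × 73% × 35% = 5.58012% of Harbor Logistics SA.
Aggregating (R2): 0.066096% + 5.58012% = 5.646216%.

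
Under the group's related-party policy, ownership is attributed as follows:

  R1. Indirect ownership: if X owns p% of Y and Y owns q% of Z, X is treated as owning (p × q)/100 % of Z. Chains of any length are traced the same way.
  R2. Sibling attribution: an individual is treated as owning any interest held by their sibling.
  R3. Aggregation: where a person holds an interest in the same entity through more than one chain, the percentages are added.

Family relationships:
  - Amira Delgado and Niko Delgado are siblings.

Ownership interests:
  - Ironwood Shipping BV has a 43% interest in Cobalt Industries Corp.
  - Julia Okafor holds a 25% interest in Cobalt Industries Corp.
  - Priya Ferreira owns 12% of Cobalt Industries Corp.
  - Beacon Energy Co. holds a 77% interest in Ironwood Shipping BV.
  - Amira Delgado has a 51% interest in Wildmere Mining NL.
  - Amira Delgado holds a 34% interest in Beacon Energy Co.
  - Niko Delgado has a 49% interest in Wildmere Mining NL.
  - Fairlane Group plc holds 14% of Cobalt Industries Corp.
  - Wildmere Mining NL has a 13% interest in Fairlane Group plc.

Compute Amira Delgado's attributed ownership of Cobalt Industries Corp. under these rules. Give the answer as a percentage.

13.0774%

By sibling attribution (R2), Amira Delgado is treated as also owning Niko Delgado's interest in Wildmere Mining NL, giving 51% + 49% = 100%.
Chain via Wildmere Mining NL → Fairlane Group plc (R1): 100% × 13% × 14% = 1.82% of Cobalt Industries Corp.
Chain via Beacon Energy Co. → Ironwood Shipping BV (R1): 34% × 77% × 43% = 11.2574% of Cobalt Industries Corp.
Aggregating (R3): 1.82% + 11.2574% = 13.0774%.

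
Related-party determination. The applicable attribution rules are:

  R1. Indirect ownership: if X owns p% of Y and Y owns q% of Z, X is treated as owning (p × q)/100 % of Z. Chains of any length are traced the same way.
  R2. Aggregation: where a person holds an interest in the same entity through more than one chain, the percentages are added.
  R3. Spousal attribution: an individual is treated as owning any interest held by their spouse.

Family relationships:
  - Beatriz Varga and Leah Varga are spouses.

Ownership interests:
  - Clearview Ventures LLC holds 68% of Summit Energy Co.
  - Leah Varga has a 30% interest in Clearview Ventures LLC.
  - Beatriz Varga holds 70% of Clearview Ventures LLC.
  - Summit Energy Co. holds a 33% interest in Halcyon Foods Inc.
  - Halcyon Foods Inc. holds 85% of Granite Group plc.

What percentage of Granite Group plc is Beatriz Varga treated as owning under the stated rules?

By spousal attribution (R3), Beatriz Varga is treated as also owning Leah Varga's interest in Clearview Ventures LLC, giving 70% + 30% = 100%.
Chain via Clearview Ventures LLC → Summit Energy Co. → Halcyon Foods Inc. (R1): 100% × 68% × 33% × 85% = 19.074% of Granite Group plc.

19.074%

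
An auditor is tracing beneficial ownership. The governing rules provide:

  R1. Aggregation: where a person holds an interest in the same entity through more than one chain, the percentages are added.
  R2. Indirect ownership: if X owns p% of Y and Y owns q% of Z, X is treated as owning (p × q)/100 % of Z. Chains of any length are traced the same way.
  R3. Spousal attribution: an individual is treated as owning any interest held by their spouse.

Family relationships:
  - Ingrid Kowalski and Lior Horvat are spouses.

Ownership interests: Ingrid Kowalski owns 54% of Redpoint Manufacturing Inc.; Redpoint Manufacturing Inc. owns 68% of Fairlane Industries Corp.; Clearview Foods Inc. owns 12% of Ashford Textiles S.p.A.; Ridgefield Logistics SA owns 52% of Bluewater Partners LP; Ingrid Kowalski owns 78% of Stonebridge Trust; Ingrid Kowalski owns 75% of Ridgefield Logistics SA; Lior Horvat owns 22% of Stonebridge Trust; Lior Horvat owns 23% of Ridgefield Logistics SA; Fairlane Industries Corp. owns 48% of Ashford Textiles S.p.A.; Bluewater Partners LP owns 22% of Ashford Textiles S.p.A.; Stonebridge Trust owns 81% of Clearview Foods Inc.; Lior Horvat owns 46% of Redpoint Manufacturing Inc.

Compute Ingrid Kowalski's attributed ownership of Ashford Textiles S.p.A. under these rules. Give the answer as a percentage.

By spousal attribution (R3), Ingrid Kowalski is treated as also owning Lior Horvat's interest in Stonebridge Trust, giving 78% + 22% = 100%.
By spousal attribution (R3), Ingrid Kowalski is treated as also owning Lior Horvat's interest in Ridgefield Logistics SA, giving 75% + 23% = 98%.
By spousal attribution (R3), Ingrid Kowalski is treated as also owning Lior Horvat's interest in Redpoint Manufacturing Inc, giving 54% + 46% = 100%.
Chain via Stonebridge Trust → Clearview Foods Inc. (R2): 100% × 81% × 12% = 9.72% of Ashford Textiles S.p.A.
Chain via Ridgefield Logistics SA → Bluewater Partners LP (R2): 98% × 52% × 22% = 11.2112% of Ashford Textiles S.p.A.
Chain via Redpoint Manufacturing Inc. → Fairlane Industries Corp. (R2): 100% × 68% × 48% = 32.64% of Ashford Textiles S.p.A.
Aggregating (R1): 9.72% + 11.2112% + 32.64% = 53.5712%.

53.5712%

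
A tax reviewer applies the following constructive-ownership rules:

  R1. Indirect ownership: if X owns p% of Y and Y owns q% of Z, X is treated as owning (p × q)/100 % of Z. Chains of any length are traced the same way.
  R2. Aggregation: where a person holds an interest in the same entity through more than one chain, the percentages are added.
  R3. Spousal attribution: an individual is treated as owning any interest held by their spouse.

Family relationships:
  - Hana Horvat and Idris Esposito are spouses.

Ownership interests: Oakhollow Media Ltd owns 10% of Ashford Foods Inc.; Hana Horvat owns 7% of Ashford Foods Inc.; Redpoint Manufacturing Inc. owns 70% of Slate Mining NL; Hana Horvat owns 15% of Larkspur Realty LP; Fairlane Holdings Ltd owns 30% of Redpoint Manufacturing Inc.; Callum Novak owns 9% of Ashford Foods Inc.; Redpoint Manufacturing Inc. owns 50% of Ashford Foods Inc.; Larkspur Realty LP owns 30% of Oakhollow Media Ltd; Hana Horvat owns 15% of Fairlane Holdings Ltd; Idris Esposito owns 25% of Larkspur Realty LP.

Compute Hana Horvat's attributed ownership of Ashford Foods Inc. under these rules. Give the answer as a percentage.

By spousal attribution (R3), Hana Horvat is treated as also owning Idris Esposito's interest in Larkspur Realty LP, giving 15% + 25% = 40%.
Chain via Fairlane Holdings Ltd → Redpoint Manufacturing Inc. (R1): 15% × 30% × 50% = 2.25% of Ashford Foods Inc.
Chain via Larkspur Realty LP → Oakhollow Media Ltd (R1): 40% × 30% × 10% = 1.2% of Ashford Foods Inc.
Direct interest in Ashford Foods Inc: 7%.
Aggregating (R2): 2.25% + 1.2% + 7% = 10.45%.

10.45%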